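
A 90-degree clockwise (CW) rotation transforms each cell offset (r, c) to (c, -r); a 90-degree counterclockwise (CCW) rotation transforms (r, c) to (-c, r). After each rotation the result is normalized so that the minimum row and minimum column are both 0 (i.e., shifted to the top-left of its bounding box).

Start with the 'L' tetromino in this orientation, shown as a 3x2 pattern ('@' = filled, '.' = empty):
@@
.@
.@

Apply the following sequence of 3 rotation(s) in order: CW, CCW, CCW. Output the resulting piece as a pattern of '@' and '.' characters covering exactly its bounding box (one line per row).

Answer: @@@
@..

Derivation:
Start:
@@
.@
.@
After rotation 1 (CW):
..@
@@@
After rotation 2 (CCW):
@@
.@
.@
After rotation 3 (CCW):
@@@
@..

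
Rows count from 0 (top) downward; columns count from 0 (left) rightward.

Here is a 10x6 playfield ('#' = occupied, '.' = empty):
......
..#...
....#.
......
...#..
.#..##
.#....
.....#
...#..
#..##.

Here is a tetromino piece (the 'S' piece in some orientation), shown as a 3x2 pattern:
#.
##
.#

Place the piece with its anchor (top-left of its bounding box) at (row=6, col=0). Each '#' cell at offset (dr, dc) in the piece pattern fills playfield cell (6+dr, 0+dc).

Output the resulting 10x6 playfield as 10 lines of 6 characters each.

Answer: ......
..#...
....#.
......
...#..
.#..##
##....
##...#
.#.#..
#..##.

Derivation:
Fill (6+0,0+0) = (6,0)
Fill (6+1,0+0) = (7,0)
Fill (6+1,0+1) = (7,1)
Fill (6+2,0+1) = (8,1)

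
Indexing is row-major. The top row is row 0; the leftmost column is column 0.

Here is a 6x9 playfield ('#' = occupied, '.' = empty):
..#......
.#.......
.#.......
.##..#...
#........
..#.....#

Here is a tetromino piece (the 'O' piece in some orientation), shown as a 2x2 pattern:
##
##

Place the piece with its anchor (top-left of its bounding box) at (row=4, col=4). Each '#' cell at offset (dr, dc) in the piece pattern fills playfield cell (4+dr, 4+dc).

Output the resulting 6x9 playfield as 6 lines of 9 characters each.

Fill (4+0,4+0) = (4,4)
Fill (4+0,4+1) = (4,5)
Fill (4+1,4+0) = (5,4)
Fill (4+1,4+1) = (5,5)

Answer: ..#......
.#.......
.#.......
.##..#...
#...##...
..#.##..#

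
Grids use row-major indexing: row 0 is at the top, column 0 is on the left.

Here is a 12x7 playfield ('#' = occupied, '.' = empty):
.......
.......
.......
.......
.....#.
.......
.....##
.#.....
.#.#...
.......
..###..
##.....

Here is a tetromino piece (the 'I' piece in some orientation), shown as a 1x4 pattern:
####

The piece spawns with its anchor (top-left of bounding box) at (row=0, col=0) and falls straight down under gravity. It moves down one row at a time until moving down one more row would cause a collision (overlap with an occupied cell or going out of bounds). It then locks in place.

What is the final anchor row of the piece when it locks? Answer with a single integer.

Answer: 6

Derivation:
Spawn at (row=0, col=0). Try each row:
  row 0: fits
  row 1: fits
  row 2: fits
  row 3: fits
  row 4: fits
  row 5: fits
  row 6: fits
  row 7: blocked -> lock at row 6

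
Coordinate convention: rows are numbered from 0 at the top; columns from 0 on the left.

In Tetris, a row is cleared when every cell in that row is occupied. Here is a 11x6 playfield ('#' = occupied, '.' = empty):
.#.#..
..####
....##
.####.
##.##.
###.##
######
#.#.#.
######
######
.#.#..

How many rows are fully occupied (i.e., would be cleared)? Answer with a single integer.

Check each row:
  row 0: 4 empty cells -> not full
  row 1: 2 empty cells -> not full
  row 2: 4 empty cells -> not full
  row 3: 2 empty cells -> not full
  row 4: 2 empty cells -> not full
  row 5: 1 empty cell -> not full
  row 6: 0 empty cells -> FULL (clear)
  row 7: 3 empty cells -> not full
  row 8: 0 empty cells -> FULL (clear)
  row 9: 0 empty cells -> FULL (clear)
  row 10: 4 empty cells -> not full
Total rows cleared: 3

Answer: 3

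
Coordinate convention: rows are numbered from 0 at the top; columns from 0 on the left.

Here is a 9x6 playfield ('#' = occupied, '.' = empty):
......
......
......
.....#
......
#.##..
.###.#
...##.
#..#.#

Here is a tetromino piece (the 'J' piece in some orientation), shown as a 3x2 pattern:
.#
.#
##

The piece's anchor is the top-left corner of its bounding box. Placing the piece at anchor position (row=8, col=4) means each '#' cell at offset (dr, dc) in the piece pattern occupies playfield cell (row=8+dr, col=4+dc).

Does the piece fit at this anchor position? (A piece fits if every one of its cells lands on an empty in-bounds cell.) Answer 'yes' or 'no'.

Answer: no

Derivation:
Check each piece cell at anchor (8, 4):
  offset (0,1) -> (8,5): occupied ('#') -> FAIL
  offset (1,1) -> (9,5): out of bounds -> FAIL
  offset (2,0) -> (10,4): out of bounds -> FAIL
  offset (2,1) -> (10,5): out of bounds -> FAIL
All cells valid: no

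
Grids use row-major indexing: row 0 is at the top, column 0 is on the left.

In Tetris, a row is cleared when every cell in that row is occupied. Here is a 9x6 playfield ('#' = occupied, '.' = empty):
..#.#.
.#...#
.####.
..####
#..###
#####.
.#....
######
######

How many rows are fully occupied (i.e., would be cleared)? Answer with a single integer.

Check each row:
  row 0: 4 empty cells -> not full
  row 1: 4 empty cells -> not full
  row 2: 2 empty cells -> not full
  row 3: 2 empty cells -> not full
  row 4: 2 empty cells -> not full
  row 5: 1 empty cell -> not full
  row 6: 5 empty cells -> not full
  row 7: 0 empty cells -> FULL (clear)
  row 8: 0 empty cells -> FULL (clear)
Total rows cleared: 2

Answer: 2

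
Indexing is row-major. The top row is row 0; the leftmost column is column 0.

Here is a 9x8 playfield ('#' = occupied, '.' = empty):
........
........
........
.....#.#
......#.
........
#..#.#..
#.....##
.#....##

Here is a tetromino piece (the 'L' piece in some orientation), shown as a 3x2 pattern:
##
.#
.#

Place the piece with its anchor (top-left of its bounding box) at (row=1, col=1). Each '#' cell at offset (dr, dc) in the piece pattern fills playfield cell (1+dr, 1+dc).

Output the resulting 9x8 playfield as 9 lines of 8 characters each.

Fill (1+0,1+0) = (1,1)
Fill (1+0,1+1) = (1,2)
Fill (1+1,1+1) = (2,2)
Fill (1+2,1+1) = (3,2)

Answer: ........
.##.....
..#.....
..#..#.#
......#.
........
#..#.#..
#.....##
.#....##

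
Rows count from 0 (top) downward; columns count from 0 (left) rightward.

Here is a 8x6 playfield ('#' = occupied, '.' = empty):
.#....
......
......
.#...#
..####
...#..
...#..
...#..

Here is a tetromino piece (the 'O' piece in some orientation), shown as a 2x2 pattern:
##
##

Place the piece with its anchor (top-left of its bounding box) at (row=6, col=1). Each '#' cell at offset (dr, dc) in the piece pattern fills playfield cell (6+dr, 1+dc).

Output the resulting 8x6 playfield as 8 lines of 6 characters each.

Answer: .#....
......
......
.#...#
..####
...#..
.###..
.###..

Derivation:
Fill (6+0,1+0) = (6,1)
Fill (6+0,1+1) = (6,2)
Fill (6+1,1+0) = (7,1)
Fill (6+1,1+1) = (7,2)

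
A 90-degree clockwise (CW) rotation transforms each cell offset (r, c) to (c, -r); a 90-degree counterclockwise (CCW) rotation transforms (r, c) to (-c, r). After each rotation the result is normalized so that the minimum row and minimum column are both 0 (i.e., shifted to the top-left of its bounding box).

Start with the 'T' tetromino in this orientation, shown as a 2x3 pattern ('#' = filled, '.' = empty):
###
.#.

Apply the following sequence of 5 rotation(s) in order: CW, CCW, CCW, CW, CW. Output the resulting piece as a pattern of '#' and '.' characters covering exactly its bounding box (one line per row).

Start:
###
.#.
After rotation 1 (CW):
.#
##
.#
After rotation 2 (CCW):
###
.#.
After rotation 3 (CCW):
#.
##
#.
After rotation 4 (CW):
###
.#.
After rotation 5 (CW):
.#
##
.#

Answer: .#
##
.#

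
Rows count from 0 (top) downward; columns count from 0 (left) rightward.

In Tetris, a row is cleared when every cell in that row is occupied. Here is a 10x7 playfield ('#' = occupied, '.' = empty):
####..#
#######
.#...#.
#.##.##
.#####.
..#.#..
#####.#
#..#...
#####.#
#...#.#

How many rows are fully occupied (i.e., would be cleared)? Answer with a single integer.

Answer: 1

Derivation:
Check each row:
  row 0: 2 empty cells -> not full
  row 1: 0 empty cells -> FULL (clear)
  row 2: 5 empty cells -> not full
  row 3: 2 empty cells -> not full
  row 4: 2 empty cells -> not full
  row 5: 5 empty cells -> not full
  row 6: 1 empty cell -> not full
  row 7: 5 empty cells -> not full
  row 8: 1 empty cell -> not full
  row 9: 4 empty cells -> not full
Total rows cleared: 1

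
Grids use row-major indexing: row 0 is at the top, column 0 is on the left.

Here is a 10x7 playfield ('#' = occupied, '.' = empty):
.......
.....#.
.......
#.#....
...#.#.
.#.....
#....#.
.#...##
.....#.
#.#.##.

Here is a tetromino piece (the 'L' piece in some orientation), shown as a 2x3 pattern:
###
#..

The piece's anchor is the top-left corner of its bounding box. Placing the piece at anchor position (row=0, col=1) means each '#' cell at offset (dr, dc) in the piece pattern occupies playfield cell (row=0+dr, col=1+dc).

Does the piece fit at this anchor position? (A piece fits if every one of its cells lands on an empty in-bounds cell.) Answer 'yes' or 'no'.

Check each piece cell at anchor (0, 1):
  offset (0,0) -> (0,1): empty -> OK
  offset (0,1) -> (0,2): empty -> OK
  offset (0,2) -> (0,3): empty -> OK
  offset (1,0) -> (1,1): empty -> OK
All cells valid: yes

Answer: yes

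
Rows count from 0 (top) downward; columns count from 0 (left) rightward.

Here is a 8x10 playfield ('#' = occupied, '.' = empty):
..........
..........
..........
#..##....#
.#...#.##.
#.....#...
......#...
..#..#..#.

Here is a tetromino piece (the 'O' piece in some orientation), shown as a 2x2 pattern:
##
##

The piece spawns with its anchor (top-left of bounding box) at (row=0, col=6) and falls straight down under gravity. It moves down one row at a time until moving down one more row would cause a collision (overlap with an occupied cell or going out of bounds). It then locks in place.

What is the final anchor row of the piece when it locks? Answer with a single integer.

Answer: 2

Derivation:
Spawn at (row=0, col=6). Try each row:
  row 0: fits
  row 1: fits
  row 2: fits
  row 3: blocked -> lock at row 2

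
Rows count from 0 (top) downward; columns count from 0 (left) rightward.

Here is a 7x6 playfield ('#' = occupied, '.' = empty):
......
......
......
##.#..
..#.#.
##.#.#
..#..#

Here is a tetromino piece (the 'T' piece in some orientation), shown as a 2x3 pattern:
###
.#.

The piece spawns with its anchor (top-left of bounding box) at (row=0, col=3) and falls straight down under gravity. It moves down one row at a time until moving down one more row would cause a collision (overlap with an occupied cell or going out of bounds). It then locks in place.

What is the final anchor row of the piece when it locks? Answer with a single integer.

Spawn at (row=0, col=3). Try each row:
  row 0: fits
  row 1: fits
  row 2: fits
  row 3: blocked -> lock at row 2

Answer: 2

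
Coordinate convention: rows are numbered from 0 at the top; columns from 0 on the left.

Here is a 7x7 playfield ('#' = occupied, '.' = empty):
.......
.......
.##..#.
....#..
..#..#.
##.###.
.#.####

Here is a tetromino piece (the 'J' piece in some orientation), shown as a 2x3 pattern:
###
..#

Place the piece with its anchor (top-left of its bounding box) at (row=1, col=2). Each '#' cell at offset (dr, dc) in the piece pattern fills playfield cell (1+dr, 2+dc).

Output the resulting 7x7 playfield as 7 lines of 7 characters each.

Fill (1+0,2+0) = (1,2)
Fill (1+0,2+1) = (1,3)
Fill (1+0,2+2) = (1,4)
Fill (1+1,2+2) = (2,4)

Answer: .......
..###..
.##.##.
....#..
..#..#.
##.###.
.#.####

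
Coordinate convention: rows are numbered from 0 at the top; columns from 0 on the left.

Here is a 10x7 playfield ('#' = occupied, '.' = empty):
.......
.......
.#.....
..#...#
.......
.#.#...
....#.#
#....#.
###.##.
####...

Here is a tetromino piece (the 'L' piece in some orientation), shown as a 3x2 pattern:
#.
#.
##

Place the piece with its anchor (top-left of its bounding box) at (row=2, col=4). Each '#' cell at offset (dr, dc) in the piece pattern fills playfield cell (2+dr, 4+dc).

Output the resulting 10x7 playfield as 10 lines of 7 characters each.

Answer: .......
.......
.#..#..
..#.#.#
....##.
.#.#...
....#.#
#....#.
###.##.
####...

Derivation:
Fill (2+0,4+0) = (2,4)
Fill (2+1,4+0) = (3,4)
Fill (2+2,4+0) = (4,4)
Fill (2+2,4+1) = (4,5)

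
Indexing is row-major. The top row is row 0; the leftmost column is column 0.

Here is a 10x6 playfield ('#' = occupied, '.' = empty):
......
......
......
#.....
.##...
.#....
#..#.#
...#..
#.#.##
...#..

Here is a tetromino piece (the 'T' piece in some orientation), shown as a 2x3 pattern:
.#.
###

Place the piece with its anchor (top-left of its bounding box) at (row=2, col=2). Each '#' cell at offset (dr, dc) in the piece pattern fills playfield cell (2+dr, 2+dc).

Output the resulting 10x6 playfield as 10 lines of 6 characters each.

Answer: ......
......
...#..
#.###.
.##...
.#....
#..#.#
...#..
#.#.##
...#..

Derivation:
Fill (2+0,2+1) = (2,3)
Fill (2+1,2+0) = (3,2)
Fill (2+1,2+1) = (3,3)
Fill (2+1,2+2) = (3,4)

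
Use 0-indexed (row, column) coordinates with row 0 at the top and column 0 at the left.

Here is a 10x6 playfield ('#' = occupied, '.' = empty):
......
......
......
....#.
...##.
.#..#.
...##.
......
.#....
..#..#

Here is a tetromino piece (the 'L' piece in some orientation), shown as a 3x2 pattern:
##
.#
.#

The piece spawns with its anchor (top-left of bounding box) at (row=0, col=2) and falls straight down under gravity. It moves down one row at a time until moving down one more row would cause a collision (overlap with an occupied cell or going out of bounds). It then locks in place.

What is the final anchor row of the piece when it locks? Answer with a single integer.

Spawn at (row=0, col=2). Try each row:
  row 0: fits
  row 1: fits
  row 2: blocked -> lock at row 1

Answer: 1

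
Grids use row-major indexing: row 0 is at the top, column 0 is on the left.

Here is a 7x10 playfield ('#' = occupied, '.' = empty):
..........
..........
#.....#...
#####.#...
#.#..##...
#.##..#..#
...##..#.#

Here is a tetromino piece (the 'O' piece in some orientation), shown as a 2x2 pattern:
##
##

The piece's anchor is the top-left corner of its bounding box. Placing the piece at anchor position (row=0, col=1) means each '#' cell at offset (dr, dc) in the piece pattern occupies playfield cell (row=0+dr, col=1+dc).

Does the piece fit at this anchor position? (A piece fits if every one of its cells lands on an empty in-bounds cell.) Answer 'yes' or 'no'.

Check each piece cell at anchor (0, 1):
  offset (0,0) -> (0,1): empty -> OK
  offset (0,1) -> (0,2): empty -> OK
  offset (1,0) -> (1,1): empty -> OK
  offset (1,1) -> (1,2): empty -> OK
All cells valid: yes

Answer: yes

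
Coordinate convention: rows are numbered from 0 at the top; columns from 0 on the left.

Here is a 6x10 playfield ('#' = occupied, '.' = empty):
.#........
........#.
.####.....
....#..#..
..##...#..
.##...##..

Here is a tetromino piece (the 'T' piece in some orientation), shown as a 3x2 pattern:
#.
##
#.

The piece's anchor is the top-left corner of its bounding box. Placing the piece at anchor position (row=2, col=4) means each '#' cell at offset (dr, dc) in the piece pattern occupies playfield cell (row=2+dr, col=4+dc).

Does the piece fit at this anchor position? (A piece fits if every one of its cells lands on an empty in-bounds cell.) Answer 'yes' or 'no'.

Check each piece cell at anchor (2, 4):
  offset (0,0) -> (2,4): occupied ('#') -> FAIL
  offset (1,0) -> (3,4): occupied ('#') -> FAIL
  offset (1,1) -> (3,5): empty -> OK
  offset (2,0) -> (4,4): empty -> OK
All cells valid: no

Answer: no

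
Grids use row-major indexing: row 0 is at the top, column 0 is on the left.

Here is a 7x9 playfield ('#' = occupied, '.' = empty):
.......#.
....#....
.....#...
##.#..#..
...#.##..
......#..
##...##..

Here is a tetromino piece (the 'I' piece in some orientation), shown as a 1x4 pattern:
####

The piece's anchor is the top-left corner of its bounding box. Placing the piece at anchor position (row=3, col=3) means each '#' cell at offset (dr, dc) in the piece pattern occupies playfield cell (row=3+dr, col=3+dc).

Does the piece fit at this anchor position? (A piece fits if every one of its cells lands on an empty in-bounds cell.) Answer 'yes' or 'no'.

Check each piece cell at anchor (3, 3):
  offset (0,0) -> (3,3): occupied ('#') -> FAIL
  offset (0,1) -> (3,4): empty -> OK
  offset (0,2) -> (3,5): empty -> OK
  offset (0,3) -> (3,6): occupied ('#') -> FAIL
All cells valid: no

Answer: no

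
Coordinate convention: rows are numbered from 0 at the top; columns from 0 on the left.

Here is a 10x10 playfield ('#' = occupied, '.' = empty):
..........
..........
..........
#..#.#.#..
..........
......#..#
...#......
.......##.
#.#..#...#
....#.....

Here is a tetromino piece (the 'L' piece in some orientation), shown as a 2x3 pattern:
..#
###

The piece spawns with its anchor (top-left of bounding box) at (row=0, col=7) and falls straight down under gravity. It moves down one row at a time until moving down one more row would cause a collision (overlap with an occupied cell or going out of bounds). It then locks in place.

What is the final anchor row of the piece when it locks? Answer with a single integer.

Spawn at (row=0, col=7). Try each row:
  row 0: fits
  row 1: fits
  row 2: blocked -> lock at row 1

Answer: 1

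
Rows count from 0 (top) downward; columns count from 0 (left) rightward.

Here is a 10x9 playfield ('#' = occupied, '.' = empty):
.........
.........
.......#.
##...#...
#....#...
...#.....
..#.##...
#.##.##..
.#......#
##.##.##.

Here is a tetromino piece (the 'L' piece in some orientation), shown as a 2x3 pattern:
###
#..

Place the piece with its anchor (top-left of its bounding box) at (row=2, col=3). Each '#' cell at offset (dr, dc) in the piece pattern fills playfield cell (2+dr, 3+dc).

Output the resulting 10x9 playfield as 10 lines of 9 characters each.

Fill (2+0,3+0) = (2,3)
Fill (2+0,3+1) = (2,4)
Fill (2+0,3+2) = (2,5)
Fill (2+1,3+0) = (3,3)

Answer: .........
.........
...###.#.
##.#.#...
#....#...
...#.....
..#.##...
#.##.##..
.#......#
##.##.##.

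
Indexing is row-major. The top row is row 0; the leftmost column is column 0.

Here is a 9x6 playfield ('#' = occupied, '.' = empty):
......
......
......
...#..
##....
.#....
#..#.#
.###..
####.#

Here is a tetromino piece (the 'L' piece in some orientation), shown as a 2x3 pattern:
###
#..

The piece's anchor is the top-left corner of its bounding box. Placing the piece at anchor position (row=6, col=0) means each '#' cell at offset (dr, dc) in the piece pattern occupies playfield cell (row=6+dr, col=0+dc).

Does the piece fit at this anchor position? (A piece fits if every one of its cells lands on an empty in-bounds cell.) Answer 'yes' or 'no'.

Answer: no

Derivation:
Check each piece cell at anchor (6, 0):
  offset (0,0) -> (6,0): occupied ('#') -> FAIL
  offset (0,1) -> (6,1): empty -> OK
  offset (0,2) -> (6,2): empty -> OK
  offset (1,0) -> (7,0): empty -> OK
All cells valid: no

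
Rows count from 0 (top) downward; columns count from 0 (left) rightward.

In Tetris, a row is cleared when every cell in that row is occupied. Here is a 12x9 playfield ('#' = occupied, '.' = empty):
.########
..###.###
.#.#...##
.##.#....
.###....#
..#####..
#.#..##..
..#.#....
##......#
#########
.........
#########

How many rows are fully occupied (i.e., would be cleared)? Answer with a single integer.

Check each row:
  row 0: 1 empty cell -> not full
  row 1: 3 empty cells -> not full
  row 2: 5 empty cells -> not full
  row 3: 6 empty cells -> not full
  row 4: 5 empty cells -> not full
  row 5: 4 empty cells -> not full
  row 6: 5 empty cells -> not full
  row 7: 7 empty cells -> not full
  row 8: 6 empty cells -> not full
  row 9: 0 empty cells -> FULL (clear)
  row 10: 9 empty cells -> not full
  row 11: 0 empty cells -> FULL (clear)
Total rows cleared: 2

Answer: 2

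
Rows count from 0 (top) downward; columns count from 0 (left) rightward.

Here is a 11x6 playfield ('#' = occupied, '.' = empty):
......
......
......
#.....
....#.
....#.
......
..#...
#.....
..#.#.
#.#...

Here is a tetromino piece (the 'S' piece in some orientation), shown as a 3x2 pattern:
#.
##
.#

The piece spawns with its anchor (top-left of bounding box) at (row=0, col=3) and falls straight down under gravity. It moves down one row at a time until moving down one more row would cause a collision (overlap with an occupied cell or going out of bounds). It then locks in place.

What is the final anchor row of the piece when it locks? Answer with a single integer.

Spawn at (row=0, col=3). Try each row:
  row 0: fits
  row 1: fits
  row 2: blocked -> lock at row 1

Answer: 1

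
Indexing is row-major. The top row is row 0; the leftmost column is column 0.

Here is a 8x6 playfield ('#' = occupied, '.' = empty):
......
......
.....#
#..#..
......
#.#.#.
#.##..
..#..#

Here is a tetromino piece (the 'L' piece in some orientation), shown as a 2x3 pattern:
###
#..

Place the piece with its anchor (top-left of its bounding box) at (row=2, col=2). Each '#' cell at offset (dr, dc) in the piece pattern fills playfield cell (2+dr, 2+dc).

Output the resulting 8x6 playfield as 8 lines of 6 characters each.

Answer: ......
......
..####
#.##..
......
#.#.#.
#.##..
..#..#

Derivation:
Fill (2+0,2+0) = (2,2)
Fill (2+0,2+1) = (2,3)
Fill (2+0,2+2) = (2,4)
Fill (2+1,2+0) = (3,2)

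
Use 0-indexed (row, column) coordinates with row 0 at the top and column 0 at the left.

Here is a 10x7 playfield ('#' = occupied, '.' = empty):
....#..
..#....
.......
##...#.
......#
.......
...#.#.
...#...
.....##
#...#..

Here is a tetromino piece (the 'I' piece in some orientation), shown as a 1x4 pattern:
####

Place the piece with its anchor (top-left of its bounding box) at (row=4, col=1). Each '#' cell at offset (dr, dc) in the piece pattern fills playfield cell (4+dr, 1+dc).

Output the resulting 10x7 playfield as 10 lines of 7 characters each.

Fill (4+0,1+0) = (4,1)
Fill (4+0,1+1) = (4,2)
Fill (4+0,1+2) = (4,3)
Fill (4+0,1+3) = (4,4)

Answer: ....#..
..#....
.......
##...#.
.####.#
.......
...#.#.
...#...
.....##
#...#..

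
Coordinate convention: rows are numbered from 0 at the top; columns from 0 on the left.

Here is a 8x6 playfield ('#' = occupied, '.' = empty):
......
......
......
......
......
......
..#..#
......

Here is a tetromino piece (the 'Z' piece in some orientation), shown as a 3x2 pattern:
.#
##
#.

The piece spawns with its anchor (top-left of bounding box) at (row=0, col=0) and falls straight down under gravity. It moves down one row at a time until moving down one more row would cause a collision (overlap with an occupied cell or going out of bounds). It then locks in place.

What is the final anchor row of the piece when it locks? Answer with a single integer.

Spawn at (row=0, col=0). Try each row:
  row 0: fits
  row 1: fits
  row 2: fits
  row 3: fits
  row 4: fits
  row 5: fits
  row 6: blocked -> lock at row 5

Answer: 5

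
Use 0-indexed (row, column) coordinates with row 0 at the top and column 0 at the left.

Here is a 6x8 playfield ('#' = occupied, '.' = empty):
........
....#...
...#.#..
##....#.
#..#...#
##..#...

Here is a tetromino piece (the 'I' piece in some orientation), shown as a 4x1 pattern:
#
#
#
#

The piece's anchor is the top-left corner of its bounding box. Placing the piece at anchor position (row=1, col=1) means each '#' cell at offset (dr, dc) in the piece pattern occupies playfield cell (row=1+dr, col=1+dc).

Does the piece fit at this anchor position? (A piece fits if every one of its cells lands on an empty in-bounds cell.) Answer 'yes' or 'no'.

Answer: no

Derivation:
Check each piece cell at anchor (1, 1):
  offset (0,0) -> (1,1): empty -> OK
  offset (1,0) -> (2,1): empty -> OK
  offset (2,0) -> (3,1): occupied ('#') -> FAIL
  offset (3,0) -> (4,1): empty -> OK
All cells valid: no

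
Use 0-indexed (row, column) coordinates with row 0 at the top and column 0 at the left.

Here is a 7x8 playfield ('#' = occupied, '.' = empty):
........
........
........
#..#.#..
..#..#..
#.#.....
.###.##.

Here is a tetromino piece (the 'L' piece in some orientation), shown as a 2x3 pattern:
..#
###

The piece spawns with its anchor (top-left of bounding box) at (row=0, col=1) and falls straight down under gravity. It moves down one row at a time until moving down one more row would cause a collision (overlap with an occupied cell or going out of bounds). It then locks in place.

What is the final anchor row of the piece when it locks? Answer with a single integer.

Spawn at (row=0, col=1). Try each row:
  row 0: fits
  row 1: fits
  row 2: blocked -> lock at row 1

Answer: 1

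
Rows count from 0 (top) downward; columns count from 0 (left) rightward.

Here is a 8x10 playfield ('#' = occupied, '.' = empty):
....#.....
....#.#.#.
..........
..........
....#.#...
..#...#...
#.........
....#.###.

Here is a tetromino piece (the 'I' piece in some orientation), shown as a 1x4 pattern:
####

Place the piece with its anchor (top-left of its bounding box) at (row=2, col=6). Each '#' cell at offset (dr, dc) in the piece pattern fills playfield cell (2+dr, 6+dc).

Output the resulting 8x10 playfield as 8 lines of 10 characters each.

Fill (2+0,6+0) = (2,6)
Fill (2+0,6+1) = (2,7)
Fill (2+0,6+2) = (2,8)
Fill (2+0,6+3) = (2,9)

Answer: ....#.....
....#.#.#.
......####
..........
....#.#...
..#...#...
#.........
....#.###.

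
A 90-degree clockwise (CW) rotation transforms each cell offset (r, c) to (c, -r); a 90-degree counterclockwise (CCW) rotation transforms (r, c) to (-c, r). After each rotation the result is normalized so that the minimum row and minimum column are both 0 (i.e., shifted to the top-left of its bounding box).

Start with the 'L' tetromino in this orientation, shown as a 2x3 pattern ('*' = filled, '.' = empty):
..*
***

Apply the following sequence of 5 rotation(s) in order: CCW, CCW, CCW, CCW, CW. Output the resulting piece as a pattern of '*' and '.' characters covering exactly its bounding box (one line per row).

Start:
..*
***
After rotation 1 (CCW):
**
.*
.*
After rotation 2 (CCW):
***
*..
After rotation 3 (CCW):
*.
*.
**
After rotation 4 (CCW):
..*
***
After rotation 5 (CW):
*.
*.
**

Answer: *.
*.
**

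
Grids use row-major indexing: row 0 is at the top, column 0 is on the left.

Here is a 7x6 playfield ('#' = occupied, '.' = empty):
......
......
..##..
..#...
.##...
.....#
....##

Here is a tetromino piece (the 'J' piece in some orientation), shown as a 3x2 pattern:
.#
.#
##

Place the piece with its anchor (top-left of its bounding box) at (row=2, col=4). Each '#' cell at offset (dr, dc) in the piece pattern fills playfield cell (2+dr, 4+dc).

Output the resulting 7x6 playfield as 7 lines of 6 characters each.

Answer: ......
......
..##.#
..#..#
.##.##
.....#
....##

Derivation:
Fill (2+0,4+1) = (2,5)
Fill (2+1,4+1) = (3,5)
Fill (2+2,4+0) = (4,4)
Fill (2+2,4+1) = (4,5)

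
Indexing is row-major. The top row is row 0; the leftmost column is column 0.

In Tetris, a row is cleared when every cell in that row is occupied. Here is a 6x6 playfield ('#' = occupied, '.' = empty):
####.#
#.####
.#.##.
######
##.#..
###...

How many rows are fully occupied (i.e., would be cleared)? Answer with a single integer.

Check each row:
  row 0: 1 empty cell -> not full
  row 1: 1 empty cell -> not full
  row 2: 3 empty cells -> not full
  row 3: 0 empty cells -> FULL (clear)
  row 4: 3 empty cells -> not full
  row 5: 3 empty cells -> not full
Total rows cleared: 1

Answer: 1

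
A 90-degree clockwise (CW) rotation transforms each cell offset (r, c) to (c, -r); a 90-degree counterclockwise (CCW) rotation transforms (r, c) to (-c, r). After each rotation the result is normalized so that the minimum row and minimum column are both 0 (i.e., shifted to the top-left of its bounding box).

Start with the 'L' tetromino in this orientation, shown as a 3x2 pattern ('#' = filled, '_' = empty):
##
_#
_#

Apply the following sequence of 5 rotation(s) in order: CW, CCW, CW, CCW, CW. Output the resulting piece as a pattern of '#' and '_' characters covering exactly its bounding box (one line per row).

Answer: __#
###

Derivation:
Start:
##
_#
_#
After rotation 1 (CW):
__#
###
After rotation 2 (CCW):
##
_#
_#
After rotation 3 (CW):
__#
###
After rotation 4 (CCW):
##
_#
_#
After rotation 5 (CW):
__#
###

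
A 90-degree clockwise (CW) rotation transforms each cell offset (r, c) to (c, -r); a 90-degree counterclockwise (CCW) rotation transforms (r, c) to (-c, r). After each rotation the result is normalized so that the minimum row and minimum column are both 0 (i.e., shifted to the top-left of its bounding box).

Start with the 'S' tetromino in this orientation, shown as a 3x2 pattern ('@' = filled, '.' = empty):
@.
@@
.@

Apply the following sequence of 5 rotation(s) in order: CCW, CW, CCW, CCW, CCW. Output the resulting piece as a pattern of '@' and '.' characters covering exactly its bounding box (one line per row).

Start:
@.
@@
.@
After rotation 1 (CCW):
.@@
@@.
After rotation 2 (CW):
@.
@@
.@
After rotation 3 (CCW):
.@@
@@.
After rotation 4 (CCW):
@.
@@
.@
After rotation 5 (CCW):
.@@
@@.

Answer: .@@
@@.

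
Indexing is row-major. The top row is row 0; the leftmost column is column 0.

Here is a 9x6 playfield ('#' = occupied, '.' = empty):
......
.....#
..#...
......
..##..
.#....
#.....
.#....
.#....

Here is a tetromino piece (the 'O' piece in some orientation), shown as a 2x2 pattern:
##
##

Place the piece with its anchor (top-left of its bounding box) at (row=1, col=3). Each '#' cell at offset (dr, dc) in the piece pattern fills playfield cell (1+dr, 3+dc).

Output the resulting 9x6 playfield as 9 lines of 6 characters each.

Answer: ......
...###
..###.
......
..##..
.#....
#.....
.#....
.#....

Derivation:
Fill (1+0,3+0) = (1,3)
Fill (1+0,3+1) = (1,4)
Fill (1+1,3+0) = (2,3)
Fill (1+1,3+1) = (2,4)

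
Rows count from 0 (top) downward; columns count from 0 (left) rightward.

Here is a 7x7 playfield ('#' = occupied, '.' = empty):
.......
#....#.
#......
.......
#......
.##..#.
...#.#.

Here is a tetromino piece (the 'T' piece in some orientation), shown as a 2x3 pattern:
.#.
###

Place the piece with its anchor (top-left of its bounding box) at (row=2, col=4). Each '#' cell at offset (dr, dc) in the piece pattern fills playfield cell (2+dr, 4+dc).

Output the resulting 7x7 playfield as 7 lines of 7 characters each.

Answer: .......
#....#.
#....#.
....###
#......
.##..#.
...#.#.

Derivation:
Fill (2+0,4+1) = (2,5)
Fill (2+1,4+0) = (3,4)
Fill (2+1,4+1) = (3,5)
Fill (2+1,4+2) = (3,6)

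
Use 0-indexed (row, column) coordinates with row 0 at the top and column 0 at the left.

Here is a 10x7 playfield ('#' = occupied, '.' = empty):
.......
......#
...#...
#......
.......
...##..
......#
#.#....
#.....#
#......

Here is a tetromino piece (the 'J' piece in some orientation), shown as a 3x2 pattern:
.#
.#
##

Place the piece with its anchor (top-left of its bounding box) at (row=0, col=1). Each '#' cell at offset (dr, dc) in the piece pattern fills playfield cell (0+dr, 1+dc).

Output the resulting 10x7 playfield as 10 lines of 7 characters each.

Fill (0+0,1+1) = (0,2)
Fill (0+1,1+1) = (1,2)
Fill (0+2,1+0) = (2,1)
Fill (0+2,1+1) = (2,2)

Answer: ..#....
..#...#
.###...
#......
.......
...##..
......#
#.#....
#.....#
#......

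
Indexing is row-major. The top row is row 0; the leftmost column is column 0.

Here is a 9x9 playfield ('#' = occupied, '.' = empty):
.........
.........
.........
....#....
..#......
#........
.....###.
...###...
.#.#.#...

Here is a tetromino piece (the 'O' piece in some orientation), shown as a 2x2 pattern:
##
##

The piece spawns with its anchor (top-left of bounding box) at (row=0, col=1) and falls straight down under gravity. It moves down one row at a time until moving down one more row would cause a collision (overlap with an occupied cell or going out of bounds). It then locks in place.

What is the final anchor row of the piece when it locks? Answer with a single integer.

Answer: 2

Derivation:
Spawn at (row=0, col=1). Try each row:
  row 0: fits
  row 1: fits
  row 2: fits
  row 3: blocked -> lock at row 2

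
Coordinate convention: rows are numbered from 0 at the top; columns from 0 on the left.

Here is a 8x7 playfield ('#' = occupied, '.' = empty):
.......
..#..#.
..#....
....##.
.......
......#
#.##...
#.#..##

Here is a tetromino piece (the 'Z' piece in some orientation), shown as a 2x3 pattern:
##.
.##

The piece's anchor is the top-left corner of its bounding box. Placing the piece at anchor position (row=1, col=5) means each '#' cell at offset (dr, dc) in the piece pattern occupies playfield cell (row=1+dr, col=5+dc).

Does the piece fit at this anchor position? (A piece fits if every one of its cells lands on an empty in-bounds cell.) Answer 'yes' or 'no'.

Answer: no

Derivation:
Check each piece cell at anchor (1, 5):
  offset (0,0) -> (1,5): occupied ('#') -> FAIL
  offset (0,1) -> (1,6): empty -> OK
  offset (1,1) -> (2,6): empty -> OK
  offset (1,2) -> (2,7): out of bounds -> FAIL
All cells valid: no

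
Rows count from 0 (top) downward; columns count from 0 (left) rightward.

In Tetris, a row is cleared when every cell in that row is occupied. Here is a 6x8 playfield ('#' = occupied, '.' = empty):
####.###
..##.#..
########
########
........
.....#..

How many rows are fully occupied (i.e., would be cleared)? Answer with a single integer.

Answer: 2

Derivation:
Check each row:
  row 0: 1 empty cell -> not full
  row 1: 5 empty cells -> not full
  row 2: 0 empty cells -> FULL (clear)
  row 3: 0 empty cells -> FULL (clear)
  row 4: 8 empty cells -> not full
  row 5: 7 empty cells -> not full
Total rows cleared: 2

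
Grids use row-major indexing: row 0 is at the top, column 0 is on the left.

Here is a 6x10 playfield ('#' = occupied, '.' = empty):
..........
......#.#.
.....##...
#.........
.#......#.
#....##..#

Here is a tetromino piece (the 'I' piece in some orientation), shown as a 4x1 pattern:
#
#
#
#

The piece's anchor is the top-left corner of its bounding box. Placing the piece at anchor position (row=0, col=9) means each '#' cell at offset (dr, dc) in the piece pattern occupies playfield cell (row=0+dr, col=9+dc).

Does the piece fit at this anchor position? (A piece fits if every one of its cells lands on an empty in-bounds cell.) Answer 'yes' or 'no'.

Answer: yes

Derivation:
Check each piece cell at anchor (0, 9):
  offset (0,0) -> (0,9): empty -> OK
  offset (1,0) -> (1,9): empty -> OK
  offset (2,0) -> (2,9): empty -> OK
  offset (3,0) -> (3,9): empty -> OK
All cells valid: yes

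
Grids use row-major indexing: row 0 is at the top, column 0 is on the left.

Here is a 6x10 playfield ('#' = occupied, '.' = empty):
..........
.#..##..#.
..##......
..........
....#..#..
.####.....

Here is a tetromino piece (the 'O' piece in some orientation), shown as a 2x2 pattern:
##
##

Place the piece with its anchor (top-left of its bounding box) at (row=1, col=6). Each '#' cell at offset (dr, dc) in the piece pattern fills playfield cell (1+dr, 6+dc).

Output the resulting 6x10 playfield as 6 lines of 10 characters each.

Fill (1+0,6+0) = (1,6)
Fill (1+0,6+1) = (1,7)
Fill (1+1,6+0) = (2,6)
Fill (1+1,6+1) = (2,7)

Answer: ..........
.#..#####.
..##..##..
..........
....#..#..
.####.....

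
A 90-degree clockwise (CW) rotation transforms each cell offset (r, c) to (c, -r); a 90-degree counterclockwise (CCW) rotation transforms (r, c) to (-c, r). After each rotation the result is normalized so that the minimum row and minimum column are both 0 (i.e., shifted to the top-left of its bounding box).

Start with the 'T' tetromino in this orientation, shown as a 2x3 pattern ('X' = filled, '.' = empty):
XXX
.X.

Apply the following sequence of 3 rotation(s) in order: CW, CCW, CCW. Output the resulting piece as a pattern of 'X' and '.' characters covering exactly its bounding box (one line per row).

Answer: X.
XX
X.

Derivation:
Start:
XXX
.X.
After rotation 1 (CW):
.X
XX
.X
After rotation 2 (CCW):
XXX
.X.
After rotation 3 (CCW):
X.
XX
X.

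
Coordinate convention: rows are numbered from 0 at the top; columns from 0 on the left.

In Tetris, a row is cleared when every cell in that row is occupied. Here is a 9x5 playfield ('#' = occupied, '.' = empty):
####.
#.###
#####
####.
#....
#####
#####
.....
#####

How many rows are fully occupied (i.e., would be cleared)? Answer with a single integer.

Answer: 4

Derivation:
Check each row:
  row 0: 1 empty cell -> not full
  row 1: 1 empty cell -> not full
  row 2: 0 empty cells -> FULL (clear)
  row 3: 1 empty cell -> not full
  row 4: 4 empty cells -> not full
  row 5: 0 empty cells -> FULL (clear)
  row 6: 0 empty cells -> FULL (clear)
  row 7: 5 empty cells -> not full
  row 8: 0 empty cells -> FULL (clear)
Total rows cleared: 4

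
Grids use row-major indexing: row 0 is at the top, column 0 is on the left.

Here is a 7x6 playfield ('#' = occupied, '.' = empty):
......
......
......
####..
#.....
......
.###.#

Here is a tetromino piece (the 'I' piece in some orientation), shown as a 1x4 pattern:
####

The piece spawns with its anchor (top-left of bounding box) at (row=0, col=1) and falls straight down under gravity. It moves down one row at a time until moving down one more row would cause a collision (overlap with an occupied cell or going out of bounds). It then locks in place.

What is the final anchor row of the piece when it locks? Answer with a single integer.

Answer: 2

Derivation:
Spawn at (row=0, col=1). Try each row:
  row 0: fits
  row 1: fits
  row 2: fits
  row 3: blocked -> lock at row 2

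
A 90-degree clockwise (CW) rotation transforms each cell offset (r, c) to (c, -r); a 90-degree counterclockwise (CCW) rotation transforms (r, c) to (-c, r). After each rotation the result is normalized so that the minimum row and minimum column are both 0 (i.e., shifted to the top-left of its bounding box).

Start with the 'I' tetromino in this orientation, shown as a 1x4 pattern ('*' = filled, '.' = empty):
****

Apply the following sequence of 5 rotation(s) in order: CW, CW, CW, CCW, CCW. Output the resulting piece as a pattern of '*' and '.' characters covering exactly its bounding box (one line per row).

Start:
****
After rotation 1 (CW):
*
*
*
*
After rotation 2 (CW):
****
After rotation 3 (CW):
*
*
*
*
After rotation 4 (CCW):
****
After rotation 5 (CCW):
*
*
*
*

Answer: *
*
*
*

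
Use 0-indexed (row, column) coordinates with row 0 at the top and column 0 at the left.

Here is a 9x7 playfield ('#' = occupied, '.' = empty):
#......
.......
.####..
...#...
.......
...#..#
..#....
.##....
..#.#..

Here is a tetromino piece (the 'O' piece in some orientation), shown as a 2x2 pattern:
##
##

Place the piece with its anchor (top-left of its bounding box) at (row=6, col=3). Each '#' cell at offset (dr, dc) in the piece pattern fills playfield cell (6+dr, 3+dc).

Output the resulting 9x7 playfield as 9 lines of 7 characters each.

Answer: #......
.......
.####..
...#...
.......
...#..#
..###..
.####..
..#.#..

Derivation:
Fill (6+0,3+0) = (6,3)
Fill (6+0,3+1) = (6,4)
Fill (6+1,3+0) = (7,3)
Fill (6+1,3+1) = (7,4)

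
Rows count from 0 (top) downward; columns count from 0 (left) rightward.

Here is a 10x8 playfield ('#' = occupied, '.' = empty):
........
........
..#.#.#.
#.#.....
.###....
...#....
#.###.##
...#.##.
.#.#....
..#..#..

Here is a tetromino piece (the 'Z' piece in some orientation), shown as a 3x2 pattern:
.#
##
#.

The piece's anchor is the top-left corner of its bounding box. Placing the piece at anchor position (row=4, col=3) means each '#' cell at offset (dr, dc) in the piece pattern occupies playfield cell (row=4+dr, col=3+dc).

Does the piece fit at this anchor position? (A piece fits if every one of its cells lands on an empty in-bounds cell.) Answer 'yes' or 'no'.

Answer: no

Derivation:
Check each piece cell at anchor (4, 3):
  offset (0,1) -> (4,4): empty -> OK
  offset (1,0) -> (5,3): occupied ('#') -> FAIL
  offset (1,1) -> (5,4): empty -> OK
  offset (2,0) -> (6,3): occupied ('#') -> FAIL
All cells valid: no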